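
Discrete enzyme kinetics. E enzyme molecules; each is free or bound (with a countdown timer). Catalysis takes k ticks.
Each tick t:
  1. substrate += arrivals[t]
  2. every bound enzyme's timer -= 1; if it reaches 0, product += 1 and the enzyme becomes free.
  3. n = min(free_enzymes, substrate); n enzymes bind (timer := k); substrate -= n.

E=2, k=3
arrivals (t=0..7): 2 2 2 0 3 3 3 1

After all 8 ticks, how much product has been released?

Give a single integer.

Answer: 4

Derivation:
t=0: arr=2 -> substrate=0 bound=2 product=0
t=1: arr=2 -> substrate=2 bound=2 product=0
t=2: arr=2 -> substrate=4 bound=2 product=0
t=3: arr=0 -> substrate=2 bound=2 product=2
t=4: arr=3 -> substrate=5 bound=2 product=2
t=5: arr=3 -> substrate=8 bound=2 product=2
t=6: arr=3 -> substrate=9 bound=2 product=4
t=7: arr=1 -> substrate=10 bound=2 product=4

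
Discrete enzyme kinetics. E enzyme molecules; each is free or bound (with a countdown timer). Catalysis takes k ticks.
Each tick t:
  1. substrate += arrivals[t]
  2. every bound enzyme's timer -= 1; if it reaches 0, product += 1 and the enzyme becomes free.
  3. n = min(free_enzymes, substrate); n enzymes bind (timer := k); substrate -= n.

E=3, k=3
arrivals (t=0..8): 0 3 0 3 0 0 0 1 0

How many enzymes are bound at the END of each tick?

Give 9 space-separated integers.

Answer: 0 3 3 3 3 3 3 1 1

Derivation:
t=0: arr=0 -> substrate=0 bound=0 product=0
t=1: arr=3 -> substrate=0 bound=3 product=0
t=2: arr=0 -> substrate=0 bound=3 product=0
t=3: arr=3 -> substrate=3 bound=3 product=0
t=4: arr=0 -> substrate=0 bound=3 product=3
t=5: arr=0 -> substrate=0 bound=3 product=3
t=6: arr=0 -> substrate=0 bound=3 product=3
t=7: arr=1 -> substrate=0 bound=1 product=6
t=8: arr=0 -> substrate=0 bound=1 product=6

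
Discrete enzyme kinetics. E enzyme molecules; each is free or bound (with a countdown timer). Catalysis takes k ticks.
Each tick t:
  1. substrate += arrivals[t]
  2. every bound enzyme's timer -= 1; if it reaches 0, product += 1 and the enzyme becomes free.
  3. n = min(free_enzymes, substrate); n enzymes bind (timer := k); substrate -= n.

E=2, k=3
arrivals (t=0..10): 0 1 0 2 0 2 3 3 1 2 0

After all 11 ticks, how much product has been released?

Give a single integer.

t=0: arr=0 -> substrate=0 bound=0 product=0
t=1: arr=1 -> substrate=0 bound=1 product=0
t=2: arr=0 -> substrate=0 bound=1 product=0
t=3: arr=2 -> substrate=1 bound=2 product=0
t=4: arr=0 -> substrate=0 bound=2 product=1
t=5: arr=2 -> substrate=2 bound=2 product=1
t=6: arr=3 -> substrate=4 bound=2 product=2
t=7: arr=3 -> substrate=6 bound=2 product=3
t=8: arr=1 -> substrate=7 bound=2 product=3
t=9: arr=2 -> substrate=8 bound=2 product=4
t=10: arr=0 -> substrate=7 bound=2 product=5

Answer: 5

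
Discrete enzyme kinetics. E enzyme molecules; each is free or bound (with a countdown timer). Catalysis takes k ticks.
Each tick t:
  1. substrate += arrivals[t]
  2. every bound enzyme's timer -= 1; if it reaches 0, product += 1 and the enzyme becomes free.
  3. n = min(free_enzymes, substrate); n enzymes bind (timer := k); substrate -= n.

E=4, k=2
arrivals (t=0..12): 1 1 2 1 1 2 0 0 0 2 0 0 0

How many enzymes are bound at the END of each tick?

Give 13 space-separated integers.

Answer: 1 2 3 3 2 3 2 0 0 2 2 0 0

Derivation:
t=0: arr=1 -> substrate=0 bound=1 product=0
t=1: arr=1 -> substrate=0 bound=2 product=0
t=2: arr=2 -> substrate=0 bound=3 product=1
t=3: arr=1 -> substrate=0 bound=3 product=2
t=4: arr=1 -> substrate=0 bound=2 product=4
t=5: arr=2 -> substrate=0 bound=3 product=5
t=6: arr=0 -> substrate=0 bound=2 product=6
t=7: arr=0 -> substrate=0 bound=0 product=8
t=8: arr=0 -> substrate=0 bound=0 product=8
t=9: arr=2 -> substrate=0 bound=2 product=8
t=10: arr=0 -> substrate=0 bound=2 product=8
t=11: arr=0 -> substrate=0 bound=0 product=10
t=12: arr=0 -> substrate=0 bound=0 product=10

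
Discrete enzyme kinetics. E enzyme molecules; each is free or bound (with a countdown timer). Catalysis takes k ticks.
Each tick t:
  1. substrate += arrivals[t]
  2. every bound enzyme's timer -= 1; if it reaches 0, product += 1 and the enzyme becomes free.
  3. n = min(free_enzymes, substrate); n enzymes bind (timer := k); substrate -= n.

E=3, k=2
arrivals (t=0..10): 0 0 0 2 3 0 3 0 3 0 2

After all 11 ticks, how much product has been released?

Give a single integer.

Answer: 9

Derivation:
t=0: arr=0 -> substrate=0 bound=0 product=0
t=1: arr=0 -> substrate=0 bound=0 product=0
t=2: arr=0 -> substrate=0 bound=0 product=0
t=3: arr=2 -> substrate=0 bound=2 product=0
t=4: arr=3 -> substrate=2 bound=3 product=0
t=5: arr=0 -> substrate=0 bound=3 product=2
t=6: arr=3 -> substrate=2 bound=3 product=3
t=7: arr=0 -> substrate=0 bound=3 product=5
t=8: arr=3 -> substrate=2 bound=3 product=6
t=9: arr=0 -> substrate=0 bound=3 product=8
t=10: arr=2 -> substrate=1 bound=3 product=9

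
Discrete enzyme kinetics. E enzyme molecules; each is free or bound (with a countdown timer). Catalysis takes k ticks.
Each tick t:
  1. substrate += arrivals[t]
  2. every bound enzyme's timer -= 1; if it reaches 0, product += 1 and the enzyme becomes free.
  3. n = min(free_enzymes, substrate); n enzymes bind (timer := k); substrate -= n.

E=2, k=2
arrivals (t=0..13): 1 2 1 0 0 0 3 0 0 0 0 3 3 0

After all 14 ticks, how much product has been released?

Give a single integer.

t=0: arr=1 -> substrate=0 bound=1 product=0
t=1: arr=2 -> substrate=1 bound=2 product=0
t=2: arr=1 -> substrate=1 bound=2 product=1
t=3: arr=0 -> substrate=0 bound=2 product=2
t=4: arr=0 -> substrate=0 bound=1 product=3
t=5: arr=0 -> substrate=0 bound=0 product=4
t=6: arr=3 -> substrate=1 bound=2 product=4
t=7: arr=0 -> substrate=1 bound=2 product=4
t=8: arr=0 -> substrate=0 bound=1 product=6
t=9: arr=0 -> substrate=0 bound=1 product=6
t=10: arr=0 -> substrate=0 bound=0 product=7
t=11: arr=3 -> substrate=1 bound=2 product=7
t=12: arr=3 -> substrate=4 bound=2 product=7
t=13: arr=0 -> substrate=2 bound=2 product=9

Answer: 9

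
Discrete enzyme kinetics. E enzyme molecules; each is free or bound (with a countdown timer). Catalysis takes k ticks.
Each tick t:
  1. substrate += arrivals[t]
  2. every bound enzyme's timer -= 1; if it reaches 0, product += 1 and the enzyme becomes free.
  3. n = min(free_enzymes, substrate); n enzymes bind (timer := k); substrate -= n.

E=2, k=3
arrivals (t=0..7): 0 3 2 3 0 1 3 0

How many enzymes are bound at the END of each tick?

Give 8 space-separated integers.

Answer: 0 2 2 2 2 2 2 2

Derivation:
t=0: arr=0 -> substrate=0 bound=0 product=0
t=1: arr=3 -> substrate=1 bound=2 product=0
t=2: arr=2 -> substrate=3 bound=2 product=0
t=3: arr=3 -> substrate=6 bound=2 product=0
t=4: arr=0 -> substrate=4 bound=2 product=2
t=5: arr=1 -> substrate=5 bound=2 product=2
t=6: arr=3 -> substrate=8 bound=2 product=2
t=7: arr=0 -> substrate=6 bound=2 product=4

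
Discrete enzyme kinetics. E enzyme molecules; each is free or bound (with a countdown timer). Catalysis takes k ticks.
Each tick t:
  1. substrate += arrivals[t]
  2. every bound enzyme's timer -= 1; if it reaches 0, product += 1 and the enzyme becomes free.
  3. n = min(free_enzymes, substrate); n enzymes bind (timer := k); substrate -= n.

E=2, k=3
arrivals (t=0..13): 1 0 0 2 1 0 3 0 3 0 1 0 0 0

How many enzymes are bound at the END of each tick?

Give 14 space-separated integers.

Answer: 1 1 1 2 2 2 2 2 2 2 2 2 2 2

Derivation:
t=0: arr=1 -> substrate=0 bound=1 product=0
t=1: arr=0 -> substrate=0 bound=1 product=0
t=2: arr=0 -> substrate=0 bound=1 product=0
t=3: arr=2 -> substrate=0 bound=2 product=1
t=4: arr=1 -> substrate=1 bound=2 product=1
t=5: arr=0 -> substrate=1 bound=2 product=1
t=6: arr=3 -> substrate=2 bound=2 product=3
t=7: arr=0 -> substrate=2 bound=2 product=3
t=8: arr=3 -> substrate=5 bound=2 product=3
t=9: arr=0 -> substrate=3 bound=2 product=5
t=10: arr=1 -> substrate=4 bound=2 product=5
t=11: arr=0 -> substrate=4 bound=2 product=5
t=12: arr=0 -> substrate=2 bound=2 product=7
t=13: arr=0 -> substrate=2 bound=2 product=7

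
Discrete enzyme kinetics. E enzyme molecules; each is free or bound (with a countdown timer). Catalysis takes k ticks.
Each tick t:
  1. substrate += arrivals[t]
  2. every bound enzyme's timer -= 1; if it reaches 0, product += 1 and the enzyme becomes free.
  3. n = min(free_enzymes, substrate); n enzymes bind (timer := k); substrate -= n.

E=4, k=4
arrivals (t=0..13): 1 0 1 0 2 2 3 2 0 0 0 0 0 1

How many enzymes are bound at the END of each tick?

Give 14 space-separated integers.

t=0: arr=1 -> substrate=0 bound=1 product=0
t=1: arr=0 -> substrate=0 bound=1 product=0
t=2: arr=1 -> substrate=0 bound=2 product=0
t=3: arr=0 -> substrate=0 bound=2 product=0
t=4: arr=2 -> substrate=0 bound=3 product=1
t=5: arr=2 -> substrate=1 bound=4 product=1
t=6: arr=3 -> substrate=3 bound=4 product=2
t=7: arr=2 -> substrate=5 bound=4 product=2
t=8: arr=0 -> substrate=3 bound=4 product=4
t=9: arr=0 -> substrate=2 bound=4 product=5
t=10: arr=0 -> substrate=1 bound=4 product=6
t=11: arr=0 -> substrate=1 bound=4 product=6
t=12: arr=0 -> substrate=0 bound=3 product=8
t=13: arr=1 -> substrate=0 bound=3 product=9

Answer: 1 1 2 2 3 4 4 4 4 4 4 4 3 3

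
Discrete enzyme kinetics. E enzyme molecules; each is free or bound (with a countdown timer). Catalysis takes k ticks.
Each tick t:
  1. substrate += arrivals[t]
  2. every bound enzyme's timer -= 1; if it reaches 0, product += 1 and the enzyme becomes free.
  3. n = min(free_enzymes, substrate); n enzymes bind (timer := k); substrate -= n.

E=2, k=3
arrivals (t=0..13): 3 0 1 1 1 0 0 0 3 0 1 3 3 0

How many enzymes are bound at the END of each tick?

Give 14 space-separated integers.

t=0: arr=3 -> substrate=1 bound=2 product=0
t=1: arr=0 -> substrate=1 bound=2 product=0
t=2: arr=1 -> substrate=2 bound=2 product=0
t=3: arr=1 -> substrate=1 bound=2 product=2
t=4: arr=1 -> substrate=2 bound=2 product=2
t=5: arr=0 -> substrate=2 bound=2 product=2
t=6: arr=0 -> substrate=0 bound=2 product=4
t=7: arr=0 -> substrate=0 bound=2 product=4
t=8: arr=3 -> substrate=3 bound=2 product=4
t=9: arr=0 -> substrate=1 bound=2 product=6
t=10: arr=1 -> substrate=2 bound=2 product=6
t=11: arr=3 -> substrate=5 bound=2 product=6
t=12: arr=3 -> substrate=6 bound=2 product=8
t=13: arr=0 -> substrate=6 bound=2 product=8

Answer: 2 2 2 2 2 2 2 2 2 2 2 2 2 2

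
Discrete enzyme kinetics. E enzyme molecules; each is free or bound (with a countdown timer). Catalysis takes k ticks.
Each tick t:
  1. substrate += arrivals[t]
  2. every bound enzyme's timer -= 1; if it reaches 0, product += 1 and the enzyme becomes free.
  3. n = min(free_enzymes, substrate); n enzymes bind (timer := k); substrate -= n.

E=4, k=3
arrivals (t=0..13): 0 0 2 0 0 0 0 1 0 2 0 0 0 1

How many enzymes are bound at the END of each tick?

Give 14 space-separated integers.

t=0: arr=0 -> substrate=0 bound=0 product=0
t=1: arr=0 -> substrate=0 bound=0 product=0
t=2: arr=2 -> substrate=0 bound=2 product=0
t=3: arr=0 -> substrate=0 bound=2 product=0
t=4: arr=0 -> substrate=0 bound=2 product=0
t=5: arr=0 -> substrate=0 bound=0 product=2
t=6: arr=0 -> substrate=0 bound=0 product=2
t=7: arr=1 -> substrate=0 bound=1 product=2
t=8: arr=0 -> substrate=0 bound=1 product=2
t=9: arr=2 -> substrate=0 bound=3 product=2
t=10: arr=0 -> substrate=0 bound=2 product=3
t=11: arr=0 -> substrate=0 bound=2 product=3
t=12: arr=0 -> substrate=0 bound=0 product=5
t=13: arr=1 -> substrate=0 bound=1 product=5

Answer: 0 0 2 2 2 0 0 1 1 3 2 2 0 1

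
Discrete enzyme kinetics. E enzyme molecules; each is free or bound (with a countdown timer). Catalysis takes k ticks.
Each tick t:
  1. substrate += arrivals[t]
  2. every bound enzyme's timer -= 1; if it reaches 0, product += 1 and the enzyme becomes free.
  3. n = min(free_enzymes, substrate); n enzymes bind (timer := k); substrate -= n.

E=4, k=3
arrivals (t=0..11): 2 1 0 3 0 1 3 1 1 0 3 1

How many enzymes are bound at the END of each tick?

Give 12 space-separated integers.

t=0: arr=2 -> substrate=0 bound=2 product=0
t=1: arr=1 -> substrate=0 bound=3 product=0
t=2: arr=0 -> substrate=0 bound=3 product=0
t=3: arr=3 -> substrate=0 bound=4 product=2
t=4: arr=0 -> substrate=0 bound=3 product=3
t=5: arr=1 -> substrate=0 bound=4 product=3
t=6: arr=3 -> substrate=0 bound=4 product=6
t=7: arr=1 -> substrate=1 bound=4 product=6
t=8: arr=1 -> substrate=1 bound=4 product=7
t=9: arr=0 -> substrate=0 bound=2 product=10
t=10: arr=3 -> substrate=1 bound=4 product=10
t=11: arr=1 -> substrate=1 bound=4 product=11

Answer: 2 3 3 4 3 4 4 4 4 2 4 4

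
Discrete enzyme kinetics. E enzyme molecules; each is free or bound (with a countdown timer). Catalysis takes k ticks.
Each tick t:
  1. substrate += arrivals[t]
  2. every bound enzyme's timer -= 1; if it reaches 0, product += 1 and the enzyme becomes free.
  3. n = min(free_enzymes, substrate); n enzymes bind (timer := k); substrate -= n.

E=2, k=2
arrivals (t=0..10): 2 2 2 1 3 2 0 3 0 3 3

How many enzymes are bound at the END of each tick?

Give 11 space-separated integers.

Answer: 2 2 2 2 2 2 2 2 2 2 2

Derivation:
t=0: arr=2 -> substrate=0 bound=2 product=0
t=1: arr=2 -> substrate=2 bound=2 product=0
t=2: arr=2 -> substrate=2 bound=2 product=2
t=3: arr=1 -> substrate=3 bound=2 product=2
t=4: arr=3 -> substrate=4 bound=2 product=4
t=5: arr=2 -> substrate=6 bound=2 product=4
t=6: arr=0 -> substrate=4 bound=2 product=6
t=7: arr=3 -> substrate=7 bound=2 product=6
t=8: arr=0 -> substrate=5 bound=2 product=8
t=9: arr=3 -> substrate=8 bound=2 product=8
t=10: arr=3 -> substrate=9 bound=2 product=10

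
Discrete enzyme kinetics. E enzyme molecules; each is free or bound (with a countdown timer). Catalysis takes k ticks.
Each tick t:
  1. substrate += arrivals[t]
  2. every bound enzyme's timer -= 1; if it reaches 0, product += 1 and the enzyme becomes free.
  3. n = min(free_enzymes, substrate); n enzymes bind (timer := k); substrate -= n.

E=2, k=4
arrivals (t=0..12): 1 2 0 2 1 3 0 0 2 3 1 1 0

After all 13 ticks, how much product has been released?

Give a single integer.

t=0: arr=1 -> substrate=0 bound=1 product=0
t=1: arr=2 -> substrate=1 bound=2 product=0
t=2: arr=0 -> substrate=1 bound=2 product=0
t=3: arr=2 -> substrate=3 bound=2 product=0
t=4: arr=1 -> substrate=3 bound=2 product=1
t=5: arr=3 -> substrate=5 bound=2 product=2
t=6: arr=0 -> substrate=5 bound=2 product=2
t=7: arr=0 -> substrate=5 bound=2 product=2
t=8: arr=2 -> substrate=6 bound=2 product=3
t=9: arr=3 -> substrate=8 bound=2 product=4
t=10: arr=1 -> substrate=9 bound=2 product=4
t=11: arr=1 -> substrate=10 bound=2 product=4
t=12: arr=0 -> substrate=9 bound=2 product=5

Answer: 5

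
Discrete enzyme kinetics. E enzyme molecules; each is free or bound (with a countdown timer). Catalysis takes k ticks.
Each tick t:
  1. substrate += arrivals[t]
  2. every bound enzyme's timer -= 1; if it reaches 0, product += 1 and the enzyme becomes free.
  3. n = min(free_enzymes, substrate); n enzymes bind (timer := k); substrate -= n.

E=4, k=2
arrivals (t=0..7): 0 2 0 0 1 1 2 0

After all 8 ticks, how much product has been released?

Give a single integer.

t=0: arr=0 -> substrate=0 bound=0 product=0
t=1: arr=2 -> substrate=0 bound=2 product=0
t=2: arr=0 -> substrate=0 bound=2 product=0
t=3: arr=0 -> substrate=0 bound=0 product=2
t=4: arr=1 -> substrate=0 bound=1 product=2
t=5: arr=1 -> substrate=0 bound=2 product=2
t=6: arr=2 -> substrate=0 bound=3 product=3
t=7: arr=0 -> substrate=0 bound=2 product=4

Answer: 4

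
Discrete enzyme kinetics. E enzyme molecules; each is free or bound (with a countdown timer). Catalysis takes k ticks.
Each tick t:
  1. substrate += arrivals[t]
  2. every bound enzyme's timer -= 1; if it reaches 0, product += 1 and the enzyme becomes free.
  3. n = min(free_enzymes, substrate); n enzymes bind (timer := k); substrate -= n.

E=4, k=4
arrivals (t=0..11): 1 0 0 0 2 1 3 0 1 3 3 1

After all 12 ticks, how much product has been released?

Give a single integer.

Answer: 5

Derivation:
t=0: arr=1 -> substrate=0 bound=1 product=0
t=1: arr=0 -> substrate=0 bound=1 product=0
t=2: arr=0 -> substrate=0 bound=1 product=0
t=3: arr=0 -> substrate=0 bound=1 product=0
t=4: arr=2 -> substrate=0 bound=2 product=1
t=5: arr=1 -> substrate=0 bound=3 product=1
t=6: arr=3 -> substrate=2 bound=4 product=1
t=7: arr=0 -> substrate=2 bound=4 product=1
t=8: arr=1 -> substrate=1 bound=4 product=3
t=9: arr=3 -> substrate=3 bound=4 product=4
t=10: arr=3 -> substrate=5 bound=4 product=5
t=11: arr=1 -> substrate=6 bound=4 product=5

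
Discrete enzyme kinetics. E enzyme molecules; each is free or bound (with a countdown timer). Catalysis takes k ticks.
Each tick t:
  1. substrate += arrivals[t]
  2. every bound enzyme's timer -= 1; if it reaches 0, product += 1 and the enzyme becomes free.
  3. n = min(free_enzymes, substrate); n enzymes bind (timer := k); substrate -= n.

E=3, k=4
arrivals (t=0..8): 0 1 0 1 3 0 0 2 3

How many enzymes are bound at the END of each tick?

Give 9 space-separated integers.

t=0: arr=0 -> substrate=0 bound=0 product=0
t=1: arr=1 -> substrate=0 bound=1 product=0
t=2: arr=0 -> substrate=0 bound=1 product=0
t=3: arr=1 -> substrate=0 bound=2 product=0
t=4: arr=3 -> substrate=2 bound=3 product=0
t=5: arr=0 -> substrate=1 bound=3 product=1
t=6: arr=0 -> substrate=1 bound=3 product=1
t=7: arr=2 -> substrate=2 bound=3 product=2
t=8: arr=3 -> substrate=4 bound=3 product=3

Answer: 0 1 1 2 3 3 3 3 3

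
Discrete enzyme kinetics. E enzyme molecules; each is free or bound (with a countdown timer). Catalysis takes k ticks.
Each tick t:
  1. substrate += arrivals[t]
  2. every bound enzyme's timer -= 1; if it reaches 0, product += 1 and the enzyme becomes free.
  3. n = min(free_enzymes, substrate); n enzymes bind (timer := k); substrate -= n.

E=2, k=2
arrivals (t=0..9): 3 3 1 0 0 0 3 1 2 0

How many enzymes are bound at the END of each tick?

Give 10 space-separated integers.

t=0: arr=3 -> substrate=1 bound=2 product=0
t=1: arr=3 -> substrate=4 bound=2 product=0
t=2: arr=1 -> substrate=3 bound=2 product=2
t=3: arr=0 -> substrate=3 bound=2 product=2
t=4: arr=0 -> substrate=1 bound=2 product=4
t=5: arr=0 -> substrate=1 bound=2 product=4
t=6: arr=3 -> substrate=2 bound=2 product=6
t=7: arr=1 -> substrate=3 bound=2 product=6
t=8: arr=2 -> substrate=3 bound=2 product=8
t=9: arr=0 -> substrate=3 bound=2 product=8

Answer: 2 2 2 2 2 2 2 2 2 2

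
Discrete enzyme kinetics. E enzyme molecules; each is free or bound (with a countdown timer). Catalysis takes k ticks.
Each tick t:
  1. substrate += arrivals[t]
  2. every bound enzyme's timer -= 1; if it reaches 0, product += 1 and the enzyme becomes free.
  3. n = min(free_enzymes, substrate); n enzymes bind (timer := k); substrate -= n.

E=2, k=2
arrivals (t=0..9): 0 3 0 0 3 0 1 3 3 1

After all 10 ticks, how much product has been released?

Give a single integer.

Answer: 7

Derivation:
t=0: arr=0 -> substrate=0 bound=0 product=0
t=1: arr=3 -> substrate=1 bound=2 product=0
t=2: arr=0 -> substrate=1 bound=2 product=0
t=3: arr=0 -> substrate=0 bound=1 product=2
t=4: arr=3 -> substrate=2 bound=2 product=2
t=5: arr=0 -> substrate=1 bound=2 product=3
t=6: arr=1 -> substrate=1 bound=2 product=4
t=7: arr=3 -> substrate=3 bound=2 product=5
t=8: arr=3 -> substrate=5 bound=2 product=6
t=9: arr=1 -> substrate=5 bound=2 product=7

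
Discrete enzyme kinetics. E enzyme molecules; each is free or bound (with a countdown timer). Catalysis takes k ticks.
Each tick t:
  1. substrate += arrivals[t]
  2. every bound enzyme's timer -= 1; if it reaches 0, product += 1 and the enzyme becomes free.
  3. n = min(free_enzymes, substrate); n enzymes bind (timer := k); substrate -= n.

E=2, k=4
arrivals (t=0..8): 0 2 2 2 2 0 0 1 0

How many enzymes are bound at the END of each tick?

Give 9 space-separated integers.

t=0: arr=0 -> substrate=0 bound=0 product=0
t=1: arr=2 -> substrate=0 bound=2 product=0
t=2: arr=2 -> substrate=2 bound=2 product=0
t=3: arr=2 -> substrate=4 bound=2 product=0
t=4: arr=2 -> substrate=6 bound=2 product=0
t=5: arr=0 -> substrate=4 bound=2 product=2
t=6: arr=0 -> substrate=4 bound=2 product=2
t=7: arr=1 -> substrate=5 bound=2 product=2
t=8: arr=0 -> substrate=5 bound=2 product=2

Answer: 0 2 2 2 2 2 2 2 2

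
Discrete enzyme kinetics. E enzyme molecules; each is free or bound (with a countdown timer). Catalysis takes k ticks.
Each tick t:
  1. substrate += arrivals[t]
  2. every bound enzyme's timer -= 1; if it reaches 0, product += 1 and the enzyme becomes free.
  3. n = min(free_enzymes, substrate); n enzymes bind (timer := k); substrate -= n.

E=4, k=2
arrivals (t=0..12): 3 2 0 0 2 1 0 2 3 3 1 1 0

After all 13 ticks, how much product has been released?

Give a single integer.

Answer: 16

Derivation:
t=0: arr=3 -> substrate=0 bound=3 product=0
t=1: arr=2 -> substrate=1 bound=4 product=0
t=2: arr=0 -> substrate=0 bound=2 product=3
t=3: arr=0 -> substrate=0 bound=1 product=4
t=4: arr=2 -> substrate=0 bound=2 product=5
t=5: arr=1 -> substrate=0 bound=3 product=5
t=6: arr=0 -> substrate=0 bound=1 product=7
t=7: arr=2 -> substrate=0 bound=2 product=8
t=8: arr=3 -> substrate=1 bound=4 product=8
t=9: arr=3 -> substrate=2 bound=4 product=10
t=10: arr=1 -> substrate=1 bound=4 product=12
t=11: arr=1 -> substrate=0 bound=4 product=14
t=12: arr=0 -> substrate=0 bound=2 product=16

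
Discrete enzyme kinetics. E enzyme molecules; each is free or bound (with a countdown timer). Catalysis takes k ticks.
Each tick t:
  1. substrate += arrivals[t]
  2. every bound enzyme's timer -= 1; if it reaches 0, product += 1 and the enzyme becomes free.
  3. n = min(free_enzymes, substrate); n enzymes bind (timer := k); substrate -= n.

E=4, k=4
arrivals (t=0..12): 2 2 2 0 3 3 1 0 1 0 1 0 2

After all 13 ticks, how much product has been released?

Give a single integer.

t=0: arr=2 -> substrate=0 bound=2 product=0
t=1: arr=2 -> substrate=0 bound=4 product=0
t=2: arr=2 -> substrate=2 bound=4 product=0
t=3: arr=0 -> substrate=2 bound=4 product=0
t=4: arr=3 -> substrate=3 bound=4 product=2
t=5: arr=3 -> substrate=4 bound=4 product=4
t=6: arr=1 -> substrate=5 bound=4 product=4
t=7: arr=0 -> substrate=5 bound=4 product=4
t=8: arr=1 -> substrate=4 bound=4 product=6
t=9: arr=0 -> substrate=2 bound=4 product=8
t=10: arr=1 -> substrate=3 bound=4 product=8
t=11: arr=0 -> substrate=3 bound=4 product=8
t=12: arr=2 -> substrate=3 bound=4 product=10

Answer: 10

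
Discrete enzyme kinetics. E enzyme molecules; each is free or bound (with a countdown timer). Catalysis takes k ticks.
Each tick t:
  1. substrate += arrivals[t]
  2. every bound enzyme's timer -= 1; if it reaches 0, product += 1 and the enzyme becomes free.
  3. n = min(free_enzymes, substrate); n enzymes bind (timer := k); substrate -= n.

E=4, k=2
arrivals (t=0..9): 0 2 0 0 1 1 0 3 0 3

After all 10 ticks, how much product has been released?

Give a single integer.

t=0: arr=0 -> substrate=0 bound=0 product=0
t=1: arr=2 -> substrate=0 bound=2 product=0
t=2: arr=0 -> substrate=0 bound=2 product=0
t=3: arr=0 -> substrate=0 bound=0 product=2
t=4: arr=1 -> substrate=0 bound=1 product=2
t=5: arr=1 -> substrate=0 bound=2 product=2
t=6: arr=0 -> substrate=0 bound=1 product=3
t=7: arr=3 -> substrate=0 bound=3 product=4
t=8: arr=0 -> substrate=0 bound=3 product=4
t=9: arr=3 -> substrate=0 bound=3 product=7

Answer: 7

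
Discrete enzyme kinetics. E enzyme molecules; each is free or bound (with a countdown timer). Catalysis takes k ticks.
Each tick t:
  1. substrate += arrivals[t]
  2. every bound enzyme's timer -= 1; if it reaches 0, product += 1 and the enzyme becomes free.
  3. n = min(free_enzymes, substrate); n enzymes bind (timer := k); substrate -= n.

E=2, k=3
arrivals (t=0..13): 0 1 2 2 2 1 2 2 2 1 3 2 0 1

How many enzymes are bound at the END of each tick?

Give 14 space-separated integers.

Answer: 0 1 2 2 2 2 2 2 2 2 2 2 2 2

Derivation:
t=0: arr=0 -> substrate=0 bound=0 product=0
t=1: arr=1 -> substrate=0 bound=1 product=0
t=2: arr=2 -> substrate=1 bound=2 product=0
t=3: arr=2 -> substrate=3 bound=2 product=0
t=4: arr=2 -> substrate=4 bound=2 product=1
t=5: arr=1 -> substrate=4 bound=2 product=2
t=6: arr=2 -> substrate=6 bound=2 product=2
t=7: arr=2 -> substrate=7 bound=2 product=3
t=8: arr=2 -> substrate=8 bound=2 product=4
t=9: arr=1 -> substrate=9 bound=2 product=4
t=10: arr=3 -> substrate=11 bound=2 product=5
t=11: arr=2 -> substrate=12 bound=2 product=6
t=12: arr=0 -> substrate=12 bound=2 product=6
t=13: arr=1 -> substrate=12 bound=2 product=7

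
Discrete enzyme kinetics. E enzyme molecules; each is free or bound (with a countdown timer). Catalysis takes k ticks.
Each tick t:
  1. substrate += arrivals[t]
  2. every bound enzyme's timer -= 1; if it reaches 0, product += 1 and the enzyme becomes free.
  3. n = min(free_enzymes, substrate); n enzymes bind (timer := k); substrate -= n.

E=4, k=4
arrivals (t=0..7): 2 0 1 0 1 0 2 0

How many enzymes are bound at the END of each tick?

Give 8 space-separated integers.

Answer: 2 2 3 3 2 2 3 3

Derivation:
t=0: arr=2 -> substrate=0 bound=2 product=0
t=1: arr=0 -> substrate=0 bound=2 product=0
t=2: arr=1 -> substrate=0 bound=3 product=0
t=3: arr=0 -> substrate=0 bound=3 product=0
t=4: arr=1 -> substrate=0 bound=2 product=2
t=5: arr=0 -> substrate=0 bound=2 product=2
t=6: arr=2 -> substrate=0 bound=3 product=3
t=7: arr=0 -> substrate=0 bound=3 product=3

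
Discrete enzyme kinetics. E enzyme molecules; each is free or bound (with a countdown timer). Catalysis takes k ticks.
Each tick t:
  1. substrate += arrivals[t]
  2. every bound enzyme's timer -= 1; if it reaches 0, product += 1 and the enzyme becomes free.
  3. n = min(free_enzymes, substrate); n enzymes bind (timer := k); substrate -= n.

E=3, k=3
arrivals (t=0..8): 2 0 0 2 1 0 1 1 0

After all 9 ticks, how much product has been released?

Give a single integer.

Answer: 5

Derivation:
t=0: arr=2 -> substrate=0 bound=2 product=0
t=1: arr=0 -> substrate=0 bound=2 product=0
t=2: arr=0 -> substrate=0 bound=2 product=0
t=3: arr=2 -> substrate=0 bound=2 product=2
t=4: arr=1 -> substrate=0 bound=3 product=2
t=5: arr=0 -> substrate=0 bound=3 product=2
t=6: arr=1 -> substrate=0 bound=2 product=4
t=7: arr=1 -> substrate=0 bound=2 product=5
t=8: arr=0 -> substrate=0 bound=2 product=5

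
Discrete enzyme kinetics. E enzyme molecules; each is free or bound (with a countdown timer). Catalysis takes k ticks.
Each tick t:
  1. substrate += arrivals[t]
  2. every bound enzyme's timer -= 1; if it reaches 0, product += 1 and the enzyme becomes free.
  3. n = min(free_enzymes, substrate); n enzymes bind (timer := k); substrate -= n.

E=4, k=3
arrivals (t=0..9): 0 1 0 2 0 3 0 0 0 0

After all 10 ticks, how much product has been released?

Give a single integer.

t=0: arr=0 -> substrate=0 bound=0 product=0
t=1: arr=1 -> substrate=0 bound=1 product=0
t=2: arr=0 -> substrate=0 bound=1 product=0
t=3: arr=2 -> substrate=0 bound=3 product=0
t=4: arr=0 -> substrate=0 bound=2 product=1
t=5: arr=3 -> substrate=1 bound=4 product=1
t=6: arr=0 -> substrate=0 bound=3 product=3
t=7: arr=0 -> substrate=0 bound=3 product=3
t=8: arr=0 -> substrate=0 bound=1 product=5
t=9: arr=0 -> substrate=0 bound=0 product=6

Answer: 6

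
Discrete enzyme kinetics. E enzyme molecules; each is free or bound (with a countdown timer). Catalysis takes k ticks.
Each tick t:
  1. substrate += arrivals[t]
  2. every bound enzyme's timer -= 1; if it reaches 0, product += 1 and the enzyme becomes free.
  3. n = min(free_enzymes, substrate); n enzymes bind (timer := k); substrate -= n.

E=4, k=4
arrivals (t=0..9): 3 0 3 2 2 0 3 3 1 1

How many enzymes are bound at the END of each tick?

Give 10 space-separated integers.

Answer: 3 3 4 4 4 4 4 4 4 4

Derivation:
t=0: arr=3 -> substrate=0 bound=3 product=0
t=1: arr=0 -> substrate=0 bound=3 product=0
t=2: arr=3 -> substrate=2 bound=4 product=0
t=3: arr=2 -> substrate=4 bound=4 product=0
t=4: arr=2 -> substrate=3 bound=4 product=3
t=5: arr=0 -> substrate=3 bound=4 product=3
t=6: arr=3 -> substrate=5 bound=4 product=4
t=7: arr=3 -> substrate=8 bound=4 product=4
t=8: arr=1 -> substrate=6 bound=4 product=7
t=9: arr=1 -> substrate=7 bound=4 product=7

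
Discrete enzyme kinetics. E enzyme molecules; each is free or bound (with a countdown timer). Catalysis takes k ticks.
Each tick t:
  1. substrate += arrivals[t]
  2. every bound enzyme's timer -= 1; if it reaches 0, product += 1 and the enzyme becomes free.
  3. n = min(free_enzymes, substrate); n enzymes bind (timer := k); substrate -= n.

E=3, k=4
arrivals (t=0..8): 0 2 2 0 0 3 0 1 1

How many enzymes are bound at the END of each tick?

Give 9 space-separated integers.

t=0: arr=0 -> substrate=0 bound=0 product=0
t=1: arr=2 -> substrate=0 bound=2 product=0
t=2: arr=2 -> substrate=1 bound=3 product=0
t=3: arr=0 -> substrate=1 bound=3 product=0
t=4: arr=0 -> substrate=1 bound=3 product=0
t=5: arr=3 -> substrate=2 bound=3 product=2
t=6: arr=0 -> substrate=1 bound=3 product=3
t=7: arr=1 -> substrate=2 bound=3 product=3
t=8: arr=1 -> substrate=3 bound=3 product=3

Answer: 0 2 3 3 3 3 3 3 3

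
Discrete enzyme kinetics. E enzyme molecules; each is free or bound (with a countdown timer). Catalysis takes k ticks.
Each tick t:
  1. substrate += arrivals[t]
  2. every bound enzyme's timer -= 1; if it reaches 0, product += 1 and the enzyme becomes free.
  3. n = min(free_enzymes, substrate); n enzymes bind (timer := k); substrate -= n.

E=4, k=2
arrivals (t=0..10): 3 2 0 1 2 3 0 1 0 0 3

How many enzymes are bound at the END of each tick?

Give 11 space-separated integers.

t=0: arr=3 -> substrate=0 bound=3 product=0
t=1: arr=2 -> substrate=1 bound=4 product=0
t=2: arr=0 -> substrate=0 bound=2 product=3
t=3: arr=1 -> substrate=0 bound=2 product=4
t=4: arr=2 -> substrate=0 bound=3 product=5
t=5: arr=3 -> substrate=1 bound=4 product=6
t=6: arr=0 -> substrate=0 bound=3 product=8
t=7: arr=1 -> substrate=0 bound=2 product=10
t=8: arr=0 -> substrate=0 bound=1 product=11
t=9: arr=0 -> substrate=0 bound=0 product=12
t=10: arr=3 -> substrate=0 bound=3 product=12

Answer: 3 4 2 2 3 4 3 2 1 0 3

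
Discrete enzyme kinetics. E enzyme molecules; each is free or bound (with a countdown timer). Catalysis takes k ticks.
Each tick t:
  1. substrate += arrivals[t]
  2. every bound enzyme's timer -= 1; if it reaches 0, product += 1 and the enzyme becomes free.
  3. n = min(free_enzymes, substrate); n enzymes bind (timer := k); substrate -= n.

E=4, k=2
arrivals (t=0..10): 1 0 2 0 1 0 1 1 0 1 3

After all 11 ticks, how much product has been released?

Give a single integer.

Answer: 6

Derivation:
t=0: arr=1 -> substrate=0 bound=1 product=0
t=1: arr=0 -> substrate=0 bound=1 product=0
t=2: arr=2 -> substrate=0 bound=2 product=1
t=3: arr=0 -> substrate=0 bound=2 product=1
t=4: arr=1 -> substrate=0 bound=1 product=3
t=5: arr=0 -> substrate=0 bound=1 product=3
t=6: arr=1 -> substrate=0 bound=1 product=4
t=7: arr=1 -> substrate=0 bound=2 product=4
t=8: arr=0 -> substrate=0 bound=1 product=5
t=9: arr=1 -> substrate=0 bound=1 product=6
t=10: arr=3 -> substrate=0 bound=4 product=6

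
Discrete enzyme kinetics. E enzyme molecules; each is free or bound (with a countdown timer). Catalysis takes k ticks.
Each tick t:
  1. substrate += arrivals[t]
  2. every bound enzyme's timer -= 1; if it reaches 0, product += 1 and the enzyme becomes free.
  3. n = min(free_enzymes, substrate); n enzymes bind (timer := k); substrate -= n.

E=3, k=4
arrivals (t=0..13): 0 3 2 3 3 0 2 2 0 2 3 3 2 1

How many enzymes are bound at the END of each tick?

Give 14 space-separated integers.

t=0: arr=0 -> substrate=0 bound=0 product=0
t=1: arr=3 -> substrate=0 bound=3 product=0
t=2: arr=2 -> substrate=2 bound=3 product=0
t=3: arr=3 -> substrate=5 bound=3 product=0
t=4: arr=3 -> substrate=8 bound=3 product=0
t=5: arr=0 -> substrate=5 bound=3 product=3
t=6: arr=2 -> substrate=7 bound=3 product=3
t=7: arr=2 -> substrate=9 bound=3 product=3
t=8: arr=0 -> substrate=9 bound=3 product=3
t=9: arr=2 -> substrate=8 bound=3 product=6
t=10: arr=3 -> substrate=11 bound=3 product=6
t=11: arr=3 -> substrate=14 bound=3 product=6
t=12: arr=2 -> substrate=16 bound=3 product=6
t=13: arr=1 -> substrate=14 bound=3 product=9

Answer: 0 3 3 3 3 3 3 3 3 3 3 3 3 3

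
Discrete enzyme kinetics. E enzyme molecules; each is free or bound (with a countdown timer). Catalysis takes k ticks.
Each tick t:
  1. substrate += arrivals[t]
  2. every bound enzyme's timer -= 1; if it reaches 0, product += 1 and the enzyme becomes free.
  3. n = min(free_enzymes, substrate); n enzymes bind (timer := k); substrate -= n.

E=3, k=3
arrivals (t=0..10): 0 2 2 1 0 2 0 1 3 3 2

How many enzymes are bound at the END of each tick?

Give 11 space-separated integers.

t=0: arr=0 -> substrate=0 bound=0 product=0
t=1: arr=2 -> substrate=0 bound=2 product=0
t=2: arr=2 -> substrate=1 bound=3 product=0
t=3: arr=1 -> substrate=2 bound=3 product=0
t=4: arr=0 -> substrate=0 bound=3 product=2
t=5: arr=2 -> substrate=1 bound=3 product=3
t=6: arr=0 -> substrate=1 bound=3 product=3
t=7: arr=1 -> substrate=0 bound=3 product=5
t=8: arr=3 -> substrate=2 bound=3 product=6
t=9: arr=3 -> substrate=5 bound=3 product=6
t=10: arr=2 -> substrate=5 bound=3 product=8

Answer: 0 2 3 3 3 3 3 3 3 3 3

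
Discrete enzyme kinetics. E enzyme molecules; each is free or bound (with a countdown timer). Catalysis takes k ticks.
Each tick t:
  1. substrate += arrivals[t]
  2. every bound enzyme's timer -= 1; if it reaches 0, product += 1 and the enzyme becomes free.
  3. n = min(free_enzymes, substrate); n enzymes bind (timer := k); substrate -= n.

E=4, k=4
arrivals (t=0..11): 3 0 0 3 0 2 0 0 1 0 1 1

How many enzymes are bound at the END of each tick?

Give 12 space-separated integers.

t=0: arr=3 -> substrate=0 bound=3 product=0
t=1: arr=0 -> substrate=0 bound=3 product=0
t=2: arr=0 -> substrate=0 bound=3 product=0
t=3: arr=3 -> substrate=2 bound=4 product=0
t=4: arr=0 -> substrate=0 bound=3 product=3
t=5: arr=2 -> substrate=1 bound=4 product=3
t=6: arr=0 -> substrate=1 bound=4 product=3
t=7: arr=0 -> substrate=0 bound=4 product=4
t=8: arr=1 -> substrate=0 bound=3 product=6
t=9: arr=0 -> substrate=0 bound=2 product=7
t=10: arr=1 -> substrate=0 bound=3 product=7
t=11: arr=1 -> substrate=0 bound=3 product=8

Answer: 3 3 3 4 3 4 4 4 3 2 3 3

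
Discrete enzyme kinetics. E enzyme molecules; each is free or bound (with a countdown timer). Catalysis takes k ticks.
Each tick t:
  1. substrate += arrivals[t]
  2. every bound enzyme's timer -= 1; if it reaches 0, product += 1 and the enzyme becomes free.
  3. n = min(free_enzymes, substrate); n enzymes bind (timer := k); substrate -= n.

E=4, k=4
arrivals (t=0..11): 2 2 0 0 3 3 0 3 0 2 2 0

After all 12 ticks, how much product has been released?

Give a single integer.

t=0: arr=2 -> substrate=0 bound=2 product=0
t=1: arr=2 -> substrate=0 bound=4 product=0
t=2: arr=0 -> substrate=0 bound=4 product=0
t=3: arr=0 -> substrate=0 bound=4 product=0
t=4: arr=3 -> substrate=1 bound=4 product=2
t=5: arr=3 -> substrate=2 bound=4 product=4
t=6: arr=0 -> substrate=2 bound=4 product=4
t=7: arr=3 -> substrate=5 bound=4 product=4
t=8: arr=0 -> substrate=3 bound=4 product=6
t=9: arr=2 -> substrate=3 bound=4 product=8
t=10: arr=2 -> substrate=5 bound=4 product=8
t=11: arr=0 -> substrate=5 bound=4 product=8

Answer: 8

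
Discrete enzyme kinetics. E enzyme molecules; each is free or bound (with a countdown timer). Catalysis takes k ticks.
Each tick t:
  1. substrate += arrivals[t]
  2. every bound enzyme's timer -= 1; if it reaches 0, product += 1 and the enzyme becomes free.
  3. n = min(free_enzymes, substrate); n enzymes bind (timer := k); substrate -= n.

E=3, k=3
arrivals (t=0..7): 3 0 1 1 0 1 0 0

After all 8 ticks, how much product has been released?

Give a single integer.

t=0: arr=3 -> substrate=0 bound=3 product=0
t=1: arr=0 -> substrate=0 bound=3 product=0
t=2: arr=1 -> substrate=1 bound=3 product=0
t=3: arr=1 -> substrate=0 bound=2 product=3
t=4: arr=0 -> substrate=0 bound=2 product=3
t=5: arr=1 -> substrate=0 bound=3 product=3
t=6: arr=0 -> substrate=0 bound=1 product=5
t=7: arr=0 -> substrate=0 bound=1 product=5

Answer: 5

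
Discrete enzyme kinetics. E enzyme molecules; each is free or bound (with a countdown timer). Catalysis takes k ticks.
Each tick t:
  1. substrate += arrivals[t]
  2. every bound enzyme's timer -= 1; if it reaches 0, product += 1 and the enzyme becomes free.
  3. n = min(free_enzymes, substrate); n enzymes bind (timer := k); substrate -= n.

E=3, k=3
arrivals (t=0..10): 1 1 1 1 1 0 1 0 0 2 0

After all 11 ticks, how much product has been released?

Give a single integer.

Answer: 6

Derivation:
t=0: arr=1 -> substrate=0 bound=1 product=0
t=1: arr=1 -> substrate=0 bound=2 product=0
t=2: arr=1 -> substrate=0 bound=3 product=0
t=3: arr=1 -> substrate=0 bound=3 product=1
t=4: arr=1 -> substrate=0 bound=3 product=2
t=5: arr=0 -> substrate=0 bound=2 product=3
t=6: arr=1 -> substrate=0 bound=2 product=4
t=7: arr=0 -> substrate=0 bound=1 product=5
t=8: arr=0 -> substrate=0 bound=1 product=5
t=9: arr=2 -> substrate=0 bound=2 product=6
t=10: arr=0 -> substrate=0 bound=2 product=6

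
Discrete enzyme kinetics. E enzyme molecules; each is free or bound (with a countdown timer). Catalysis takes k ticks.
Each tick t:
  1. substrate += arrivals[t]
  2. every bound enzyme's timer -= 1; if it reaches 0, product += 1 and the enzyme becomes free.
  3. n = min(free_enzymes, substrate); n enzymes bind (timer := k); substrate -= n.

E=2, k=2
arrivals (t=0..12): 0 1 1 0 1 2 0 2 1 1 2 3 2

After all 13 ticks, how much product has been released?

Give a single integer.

Answer: 9

Derivation:
t=0: arr=0 -> substrate=0 bound=0 product=0
t=1: arr=1 -> substrate=0 bound=1 product=0
t=2: arr=1 -> substrate=0 bound=2 product=0
t=3: arr=0 -> substrate=0 bound=1 product=1
t=4: arr=1 -> substrate=0 bound=1 product=2
t=5: arr=2 -> substrate=1 bound=2 product=2
t=6: arr=0 -> substrate=0 bound=2 product=3
t=7: arr=2 -> substrate=1 bound=2 product=4
t=8: arr=1 -> substrate=1 bound=2 product=5
t=9: arr=1 -> substrate=1 bound=2 product=6
t=10: arr=2 -> substrate=2 bound=2 product=7
t=11: arr=3 -> substrate=4 bound=2 product=8
t=12: arr=2 -> substrate=5 bound=2 product=9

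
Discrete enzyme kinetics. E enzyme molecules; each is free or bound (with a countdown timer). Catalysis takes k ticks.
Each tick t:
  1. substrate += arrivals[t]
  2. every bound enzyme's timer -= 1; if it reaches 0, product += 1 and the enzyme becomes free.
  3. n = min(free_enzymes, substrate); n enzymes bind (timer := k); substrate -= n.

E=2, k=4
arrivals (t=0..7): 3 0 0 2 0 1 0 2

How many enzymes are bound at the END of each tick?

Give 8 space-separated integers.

Answer: 2 2 2 2 2 2 2 2

Derivation:
t=0: arr=3 -> substrate=1 bound=2 product=0
t=1: arr=0 -> substrate=1 bound=2 product=0
t=2: arr=0 -> substrate=1 bound=2 product=0
t=3: arr=2 -> substrate=3 bound=2 product=0
t=4: arr=0 -> substrate=1 bound=2 product=2
t=5: arr=1 -> substrate=2 bound=2 product=2
t=6: arr=0 -> substrate=2 bound=2 product=2
t=7: arr=2 -> substrate=4 bound=2 product=2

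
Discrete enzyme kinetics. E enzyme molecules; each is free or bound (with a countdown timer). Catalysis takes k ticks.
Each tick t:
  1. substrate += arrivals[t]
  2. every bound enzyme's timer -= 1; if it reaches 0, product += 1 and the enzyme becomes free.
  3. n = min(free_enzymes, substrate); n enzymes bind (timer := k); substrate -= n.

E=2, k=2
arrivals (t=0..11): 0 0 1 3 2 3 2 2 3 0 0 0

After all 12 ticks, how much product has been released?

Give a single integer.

t=0: arr=0 -> substrate=0 bound=0 product=0
t=1: arr=0 -> substrate=0 bound=0 product=0
t=2: arr=1 -> substrate=0 bound=1 product=0
t=3: arr=3 -> substrate=2 bound=2 product=0
t=4: arr=2 -> substrate=3 bound=2 product=1
t=5: arr=3 -> substrate=5 bound=2 product=2
t=6: arr=2 -> substrate=6 bound=2 product=3
t=7: arr=2 -> substrate=7 bound=2 product=4
t=8: arr=3 -> substrate=9 bound=2 product=5
t=9: arr=0 -> substrate=8 bound=2 product=6
t=10: arr=0 -> substrate=7 bound=2 product=7
t=11: arr=0 -> substrate=6 bound=2 product=8

Answer: 8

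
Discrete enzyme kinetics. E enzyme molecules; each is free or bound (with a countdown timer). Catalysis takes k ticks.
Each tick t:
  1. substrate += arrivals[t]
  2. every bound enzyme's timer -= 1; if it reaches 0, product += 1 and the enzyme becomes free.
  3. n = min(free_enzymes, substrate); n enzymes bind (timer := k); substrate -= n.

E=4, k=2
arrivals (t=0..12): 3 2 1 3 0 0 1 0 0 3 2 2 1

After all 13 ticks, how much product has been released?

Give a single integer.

t=0: arr=3 -> substrate=0 bound=3 product=0
t=1: arr=2 -> substrate=1 bound=4 product=0
t=2: arr=1 -> substrate=0 bound=3 product=3
t=3: arr=3 -> substrate=1 bound=4 product=4
t=4: arr=0 -> substrate=0 bound=3 product=6
t=5: arr=0 -> substrate=0 bound=1 product=8
t=6: arr=1 -> substrate=0 bound=1 product=9
t=7: arr=0 -> substrate=0 bound=1 product=9
t=8: arr=0 -> substrate=0 bound=0 product=10
t=9: arr=3 -> substrate=0 bound=3 product=10
t=10: arr=2 -> substrate=1 bound=4 product=10
t=11: arr=2 -> substrate=0 bound=4 product=13
t=12: arr=1 -> substrate=0 bound=4 product=14

Answer: 14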